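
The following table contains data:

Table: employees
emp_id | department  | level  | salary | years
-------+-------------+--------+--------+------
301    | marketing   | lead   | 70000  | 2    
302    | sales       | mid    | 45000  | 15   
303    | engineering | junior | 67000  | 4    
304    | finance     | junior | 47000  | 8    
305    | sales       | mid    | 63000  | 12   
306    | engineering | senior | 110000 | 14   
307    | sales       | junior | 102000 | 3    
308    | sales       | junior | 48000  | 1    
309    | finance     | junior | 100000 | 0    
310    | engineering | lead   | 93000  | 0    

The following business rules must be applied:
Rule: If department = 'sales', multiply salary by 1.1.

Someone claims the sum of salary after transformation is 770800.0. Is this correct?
Yes, the result is correct.

Step 1: Calculate the correct sum after transformation
Step 2: Apply multiplier 1.1 to records where department = 'sales'
Step 3: Correct result = 770800.0
Step 4: Claimed result = 770800.0
Step 5: 770800.0 = 770800.0 ✓
Conclusion: The claimed result is correct.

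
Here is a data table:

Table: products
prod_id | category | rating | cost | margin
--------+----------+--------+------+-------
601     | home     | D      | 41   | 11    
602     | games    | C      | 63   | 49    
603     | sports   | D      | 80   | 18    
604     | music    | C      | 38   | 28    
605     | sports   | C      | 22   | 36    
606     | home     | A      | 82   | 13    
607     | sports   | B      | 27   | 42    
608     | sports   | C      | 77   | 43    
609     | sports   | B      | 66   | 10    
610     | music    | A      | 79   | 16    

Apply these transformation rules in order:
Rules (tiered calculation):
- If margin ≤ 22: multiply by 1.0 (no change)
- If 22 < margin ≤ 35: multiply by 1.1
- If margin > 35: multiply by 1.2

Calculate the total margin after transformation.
302.8

Step 1: Tier 1 (margin ≤ 22): 5 records, sum = 68 × 1.0 = 68.0
Step 2: Tier 2 (22 < margin ≤ 35): 1 records, sum = 28 × 1.1 = 30.8
Step 3: Tier 3 (margin > 35): 4 records, sum = 170 × 1.2 = 204.0
Step 4: Final sum = 68.0 + 30.8 + 204.0 = 302.8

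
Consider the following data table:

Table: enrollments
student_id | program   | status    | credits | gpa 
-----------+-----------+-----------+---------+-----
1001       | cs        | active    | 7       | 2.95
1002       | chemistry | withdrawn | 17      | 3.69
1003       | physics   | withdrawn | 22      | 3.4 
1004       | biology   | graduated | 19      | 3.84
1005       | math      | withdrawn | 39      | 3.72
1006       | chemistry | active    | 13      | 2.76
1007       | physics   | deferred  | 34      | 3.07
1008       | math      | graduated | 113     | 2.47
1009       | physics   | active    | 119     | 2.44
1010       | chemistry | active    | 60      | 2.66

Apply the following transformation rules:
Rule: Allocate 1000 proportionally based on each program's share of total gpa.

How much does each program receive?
biology: 123.87, chemistry: 293.87, cs: 95.16, math: 199.68, physics: 287.42

Step 1: Calculate total gpa = 31.0
Step 2: Calculate each program's proportion:
  biology: 3.84/31.0 = 12.39% → 123.87
  chemistry: 9.11/31.0 = 29.39% → 293.87
  cs: 2.95/31.0 = 9.52% → 95.16
  math: 6.19/31.0 = 19.97% → 199.68
  physics: 8.91/31.0 = 28.74% → 287.42
Step 3: Verify: sum of allocations ≈ 1000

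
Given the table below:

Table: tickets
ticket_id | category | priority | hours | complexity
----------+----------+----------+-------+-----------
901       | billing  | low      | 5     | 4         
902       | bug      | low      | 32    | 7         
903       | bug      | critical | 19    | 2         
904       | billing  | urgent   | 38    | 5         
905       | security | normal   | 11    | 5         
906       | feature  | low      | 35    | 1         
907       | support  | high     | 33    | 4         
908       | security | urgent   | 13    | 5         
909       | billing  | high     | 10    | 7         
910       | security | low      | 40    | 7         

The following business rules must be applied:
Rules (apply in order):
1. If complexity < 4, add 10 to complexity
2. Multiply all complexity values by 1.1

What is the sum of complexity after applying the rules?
73.7

Step 1: Apply Rule 1 - Add 10 to records with complexity < 4
  - 2 records affected: 3 + (2 × 10) = 23
  - Unaffected records: 44
  - Sum after Rule 1: 67
Step 2: Apply Rule 2 - Multiply all by 1.1
  - 67 × 1.1 = 73.7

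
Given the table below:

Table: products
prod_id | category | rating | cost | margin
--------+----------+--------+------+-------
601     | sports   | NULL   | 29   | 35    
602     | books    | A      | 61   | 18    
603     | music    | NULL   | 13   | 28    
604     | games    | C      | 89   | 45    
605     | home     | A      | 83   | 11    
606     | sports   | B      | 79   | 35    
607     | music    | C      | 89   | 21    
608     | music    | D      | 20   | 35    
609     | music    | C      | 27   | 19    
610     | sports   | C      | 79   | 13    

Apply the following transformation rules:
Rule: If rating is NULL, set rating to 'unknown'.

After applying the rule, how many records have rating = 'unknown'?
2

Step 1: Count records where rating IS NULL
Step 2: Found 2 records with NULL rating
Step 3: These records will have rating set to 'unknown'
Step 4: Records already having rating = 'unknown': 0
Step 5: Answer: 2 + 0 = 2 records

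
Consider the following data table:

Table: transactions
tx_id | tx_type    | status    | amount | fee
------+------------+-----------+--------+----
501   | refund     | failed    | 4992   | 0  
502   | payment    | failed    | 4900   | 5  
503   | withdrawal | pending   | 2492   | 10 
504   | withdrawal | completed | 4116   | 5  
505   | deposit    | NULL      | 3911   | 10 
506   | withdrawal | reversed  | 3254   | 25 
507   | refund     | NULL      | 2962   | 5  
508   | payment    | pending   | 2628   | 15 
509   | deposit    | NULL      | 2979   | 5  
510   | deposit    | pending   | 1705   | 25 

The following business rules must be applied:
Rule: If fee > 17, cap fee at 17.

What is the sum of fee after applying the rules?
89

Step 1: 2 records have fee > 17
Step 2: These records originally summed to 50
Step 3: After capping: 2 × 17 = 34
Step 4: Unaffected records sum: 55
Step 5: Final sum = 34 + 55 = 89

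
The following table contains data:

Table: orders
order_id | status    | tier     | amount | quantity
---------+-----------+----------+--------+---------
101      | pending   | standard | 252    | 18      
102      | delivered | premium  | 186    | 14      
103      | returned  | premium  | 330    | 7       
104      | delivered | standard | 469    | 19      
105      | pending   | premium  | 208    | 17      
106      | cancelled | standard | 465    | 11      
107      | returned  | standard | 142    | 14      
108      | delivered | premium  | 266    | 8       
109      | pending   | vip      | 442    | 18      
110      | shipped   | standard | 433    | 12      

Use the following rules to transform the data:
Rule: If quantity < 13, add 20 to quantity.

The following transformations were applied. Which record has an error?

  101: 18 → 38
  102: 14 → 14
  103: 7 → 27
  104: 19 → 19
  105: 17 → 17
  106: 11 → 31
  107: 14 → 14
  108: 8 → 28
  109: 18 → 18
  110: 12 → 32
Record 101 has an error. The correct transformed value should be 18, not 38.

Step 1: Check each record against the rule
Step 2: Record 101 has quantity = 18
Step 3: Since 18 >= 13, the bonus should not have been applied
Step 4: Correct value = 18, but claimed value = 38
Conclusion: Record 101 has the error.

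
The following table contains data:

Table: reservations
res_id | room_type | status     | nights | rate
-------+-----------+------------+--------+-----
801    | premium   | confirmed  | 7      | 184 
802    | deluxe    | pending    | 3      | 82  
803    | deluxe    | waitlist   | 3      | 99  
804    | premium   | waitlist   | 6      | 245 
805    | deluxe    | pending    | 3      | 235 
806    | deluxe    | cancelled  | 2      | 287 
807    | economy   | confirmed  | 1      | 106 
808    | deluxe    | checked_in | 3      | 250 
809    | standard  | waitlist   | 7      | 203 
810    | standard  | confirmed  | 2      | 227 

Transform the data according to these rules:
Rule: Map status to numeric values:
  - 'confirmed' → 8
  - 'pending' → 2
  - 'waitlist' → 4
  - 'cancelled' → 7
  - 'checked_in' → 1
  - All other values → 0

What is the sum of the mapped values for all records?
48

Step 1: Apply mapping to each record
Step 2: Count by status:
  'confirmed': 3 records × 8 = 24
  'pending': 2 records × 2 = 4
  'waitlist': 3 records × 4 = 12
  'cancelled': 1 records × 7 = 7
  'checked_in': 1 records × 1 = 1
Step 3: Sum all mapped values = 48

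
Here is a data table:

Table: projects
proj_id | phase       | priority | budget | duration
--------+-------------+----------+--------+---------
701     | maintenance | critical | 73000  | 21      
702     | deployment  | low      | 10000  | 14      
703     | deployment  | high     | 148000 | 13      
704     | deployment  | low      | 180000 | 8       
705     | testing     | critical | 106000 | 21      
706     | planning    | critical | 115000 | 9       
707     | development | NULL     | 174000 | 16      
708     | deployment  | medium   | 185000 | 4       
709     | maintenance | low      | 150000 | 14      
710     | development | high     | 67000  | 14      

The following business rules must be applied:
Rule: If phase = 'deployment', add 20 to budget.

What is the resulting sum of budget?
1208080

Step 1: Count records where phase = 'deployment': 4
Step 2: Total bonus added: 4 × 20 = 80
Step 3: Original sum of budget: 1208000
Step 4: Final sum = 1208000 + 80 = 1208080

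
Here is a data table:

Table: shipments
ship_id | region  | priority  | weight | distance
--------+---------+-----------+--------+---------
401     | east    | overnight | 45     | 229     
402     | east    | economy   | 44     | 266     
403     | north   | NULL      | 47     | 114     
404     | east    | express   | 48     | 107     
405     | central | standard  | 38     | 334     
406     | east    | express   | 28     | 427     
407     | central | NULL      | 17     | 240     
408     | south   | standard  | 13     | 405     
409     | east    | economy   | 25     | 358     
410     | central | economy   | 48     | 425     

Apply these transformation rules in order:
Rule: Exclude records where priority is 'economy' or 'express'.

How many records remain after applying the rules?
5

Step 1: Count records to exclude
  - 3 (economy) + 2 (express) = 5 records
Step 2: Total records: 10
Step 3: Remaining = 10 - 5 = 5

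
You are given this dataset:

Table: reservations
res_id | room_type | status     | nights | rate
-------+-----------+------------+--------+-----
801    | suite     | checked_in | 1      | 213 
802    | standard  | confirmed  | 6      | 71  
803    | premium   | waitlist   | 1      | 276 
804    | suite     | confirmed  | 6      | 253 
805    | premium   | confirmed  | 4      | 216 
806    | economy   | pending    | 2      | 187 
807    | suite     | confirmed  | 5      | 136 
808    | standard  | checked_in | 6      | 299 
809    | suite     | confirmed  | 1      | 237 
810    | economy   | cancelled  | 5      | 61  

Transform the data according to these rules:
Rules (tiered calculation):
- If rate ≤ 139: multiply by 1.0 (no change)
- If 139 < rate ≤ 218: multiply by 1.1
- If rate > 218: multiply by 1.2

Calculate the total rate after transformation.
2223.6

Step 1: Tier 1 (rate ≤ 139): 3 records, sum = 268 × 1.0 = 268.0
Step 2: Tier 2 (139 < rate ≤ 218): 3 records, sum = 616 × 1.1 = 677.6
Step 3: Tier 3 (rate > 218): 4 records, sum = 1065 × 1.2 = 1278.0
Step 4: Final sum = 268.0 + 677.6 + 1278.0 = 2223.6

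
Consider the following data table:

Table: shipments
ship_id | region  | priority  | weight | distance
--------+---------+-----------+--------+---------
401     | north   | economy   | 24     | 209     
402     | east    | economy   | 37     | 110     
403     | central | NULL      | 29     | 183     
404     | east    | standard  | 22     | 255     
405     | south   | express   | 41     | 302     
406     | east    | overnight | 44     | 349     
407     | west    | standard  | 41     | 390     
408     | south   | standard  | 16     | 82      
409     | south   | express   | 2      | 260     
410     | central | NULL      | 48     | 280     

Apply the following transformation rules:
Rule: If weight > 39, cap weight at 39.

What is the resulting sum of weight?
286

Step 1: 4 records have weight > 39
Step 2: These records originally summed to 174
Step 3: After capping: 4 × 39 = 156
Step 4: Unaffected records sum: 130
Step 5: Final sum = 156 + 130 = 286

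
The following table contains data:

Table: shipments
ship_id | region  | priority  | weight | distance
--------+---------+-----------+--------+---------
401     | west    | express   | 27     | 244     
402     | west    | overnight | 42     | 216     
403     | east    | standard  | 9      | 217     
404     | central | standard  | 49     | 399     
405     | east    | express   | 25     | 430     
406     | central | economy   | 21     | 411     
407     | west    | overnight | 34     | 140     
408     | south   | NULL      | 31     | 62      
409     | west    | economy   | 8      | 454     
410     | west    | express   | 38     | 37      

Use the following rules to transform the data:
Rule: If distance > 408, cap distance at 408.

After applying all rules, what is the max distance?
408

Step 1: Original maximum distance = 454
Step 2: Apply cap at 408
Step 3: 3 records had distance > 408 and were capped
Step 4: Maximum after transformation = 408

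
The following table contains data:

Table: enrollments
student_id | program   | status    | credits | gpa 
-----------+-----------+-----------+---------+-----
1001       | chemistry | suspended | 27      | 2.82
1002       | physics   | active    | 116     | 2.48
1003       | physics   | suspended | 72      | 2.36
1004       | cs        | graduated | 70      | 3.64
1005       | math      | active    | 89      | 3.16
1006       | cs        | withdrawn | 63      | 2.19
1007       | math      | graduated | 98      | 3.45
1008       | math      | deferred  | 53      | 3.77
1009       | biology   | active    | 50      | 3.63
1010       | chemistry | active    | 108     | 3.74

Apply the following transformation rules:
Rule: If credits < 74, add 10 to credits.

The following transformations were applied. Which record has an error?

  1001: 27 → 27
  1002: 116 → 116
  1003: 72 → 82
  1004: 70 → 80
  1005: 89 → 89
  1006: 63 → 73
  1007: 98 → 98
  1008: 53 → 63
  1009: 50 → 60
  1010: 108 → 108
Record 1001 has an error. The correct transformed value should be 37, not 27.

Step 1: Check each record against the rule
Step 2: Record 1001 has credits = 27
Step 3: Since 27 < 74, the bonus should have been applied
Step 4: Correct value = 37, but claimed value = 27
Conclusion: Record 1001 has the error.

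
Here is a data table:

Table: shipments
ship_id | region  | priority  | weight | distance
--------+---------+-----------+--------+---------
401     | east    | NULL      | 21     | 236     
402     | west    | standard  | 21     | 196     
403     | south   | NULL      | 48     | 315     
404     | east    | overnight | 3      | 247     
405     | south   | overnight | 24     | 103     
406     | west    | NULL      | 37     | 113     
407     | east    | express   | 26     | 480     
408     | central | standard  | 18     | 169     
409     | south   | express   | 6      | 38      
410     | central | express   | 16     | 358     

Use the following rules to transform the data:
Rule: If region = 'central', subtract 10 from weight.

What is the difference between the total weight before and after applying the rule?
20

Step 1: Original sum of weight = 220
Step 2: 2 records have region = 'central'
Step 3: Each affected record changes by -10
Step 4: Total change = 2 × -10 = -20
Step 5: New sum = 220 + -20 = 200
Step 6: Difference = |200 - 220| = 20
        (Sum decreased by 20)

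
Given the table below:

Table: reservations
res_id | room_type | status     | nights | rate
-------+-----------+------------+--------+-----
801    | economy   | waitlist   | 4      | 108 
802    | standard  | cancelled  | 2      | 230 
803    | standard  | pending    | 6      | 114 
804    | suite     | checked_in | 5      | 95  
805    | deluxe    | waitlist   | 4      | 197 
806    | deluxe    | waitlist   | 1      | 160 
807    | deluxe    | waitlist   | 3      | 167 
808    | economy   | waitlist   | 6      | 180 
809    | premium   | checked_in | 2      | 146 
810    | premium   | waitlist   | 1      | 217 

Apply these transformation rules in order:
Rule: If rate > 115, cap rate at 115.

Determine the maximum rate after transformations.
115

Step 1: Original maximum rate = 230
Step 2: Apply cap at 115
Step 3: 7 records had rate > 115 and were capped
Step 4: Maximum after transformation = 115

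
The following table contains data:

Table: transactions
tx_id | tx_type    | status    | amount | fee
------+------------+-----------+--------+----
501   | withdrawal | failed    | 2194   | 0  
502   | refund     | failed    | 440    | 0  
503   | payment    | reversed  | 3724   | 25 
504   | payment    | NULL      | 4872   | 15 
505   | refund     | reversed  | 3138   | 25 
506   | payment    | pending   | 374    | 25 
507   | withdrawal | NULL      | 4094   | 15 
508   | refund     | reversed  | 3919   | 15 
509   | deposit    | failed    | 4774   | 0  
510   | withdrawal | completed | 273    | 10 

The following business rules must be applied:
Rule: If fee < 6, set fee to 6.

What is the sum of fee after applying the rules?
148

Step 1: 3 records have fee < 6
Step 2: These records originally summed to 0
Step 3: After setting to minimum: 3 × 6 = 18
Step 4: Unaffected records sum: 130
Step 5: Final sum = 18 + 130 = 148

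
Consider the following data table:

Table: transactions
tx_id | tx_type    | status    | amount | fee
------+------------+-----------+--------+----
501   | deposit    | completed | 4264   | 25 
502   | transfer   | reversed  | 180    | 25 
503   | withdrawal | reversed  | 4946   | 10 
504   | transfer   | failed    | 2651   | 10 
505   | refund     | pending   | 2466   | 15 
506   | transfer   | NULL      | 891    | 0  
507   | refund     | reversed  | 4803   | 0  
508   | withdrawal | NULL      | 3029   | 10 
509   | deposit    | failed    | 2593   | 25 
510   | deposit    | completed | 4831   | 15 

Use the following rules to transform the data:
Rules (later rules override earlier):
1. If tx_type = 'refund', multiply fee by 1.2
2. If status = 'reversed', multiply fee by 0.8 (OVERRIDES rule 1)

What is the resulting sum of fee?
131.0

Step 1: Rule 2 takes priority for records with status = 'reversed'
  - 3 records: 35 × 0.8 = 28.0
Step 2: Rule 1 applies to remaining records with tx_type = 'refund'
  - 1 records: 15 × 1.2 = 18.0
Step 3: Other records unchanged: 85
Step 4: Final sum = 28.0 + 18.0 + 85 = 131.0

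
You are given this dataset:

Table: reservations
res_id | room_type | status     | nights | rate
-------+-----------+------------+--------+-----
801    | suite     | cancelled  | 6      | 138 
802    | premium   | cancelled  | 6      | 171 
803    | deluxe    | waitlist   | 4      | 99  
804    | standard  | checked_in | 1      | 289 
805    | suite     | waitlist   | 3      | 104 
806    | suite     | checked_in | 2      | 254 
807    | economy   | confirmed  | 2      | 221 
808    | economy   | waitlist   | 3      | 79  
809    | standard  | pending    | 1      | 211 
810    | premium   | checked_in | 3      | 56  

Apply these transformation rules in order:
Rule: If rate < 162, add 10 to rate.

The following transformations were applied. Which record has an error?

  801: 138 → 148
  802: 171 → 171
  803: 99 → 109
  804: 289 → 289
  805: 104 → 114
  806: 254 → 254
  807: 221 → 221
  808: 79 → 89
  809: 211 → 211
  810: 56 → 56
Record 810 has an error. The correct transformed value should be 66, not 56.

Step 1: Check each record against the rule
Step 2: Record 810 has rate = 56
Step 3: Since 56 < 162, the bonus should have been applied
Step 4: Correct value = 66, but claimed value = 56
Conclusion: Record 810 has the error.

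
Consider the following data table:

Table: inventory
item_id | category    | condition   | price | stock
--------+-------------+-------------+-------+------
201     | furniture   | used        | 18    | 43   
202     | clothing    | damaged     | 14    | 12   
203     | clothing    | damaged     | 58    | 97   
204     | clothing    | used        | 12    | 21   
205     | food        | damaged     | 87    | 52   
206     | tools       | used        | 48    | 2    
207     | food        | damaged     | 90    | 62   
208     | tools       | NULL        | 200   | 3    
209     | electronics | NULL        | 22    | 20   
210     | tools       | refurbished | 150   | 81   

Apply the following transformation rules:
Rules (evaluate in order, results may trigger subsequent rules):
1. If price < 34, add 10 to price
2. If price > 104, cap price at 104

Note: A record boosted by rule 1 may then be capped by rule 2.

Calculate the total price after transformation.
597

Step 1: Apply rule 1 to records with price < 34
  - 4 records get bonus of 10
  - Of these, 0 records then exceed 104 and get capped
Step 2: Apply rule 2 to records with price > 104
  - 2 records (original) are capped
Step 3: Calculate final sum = 597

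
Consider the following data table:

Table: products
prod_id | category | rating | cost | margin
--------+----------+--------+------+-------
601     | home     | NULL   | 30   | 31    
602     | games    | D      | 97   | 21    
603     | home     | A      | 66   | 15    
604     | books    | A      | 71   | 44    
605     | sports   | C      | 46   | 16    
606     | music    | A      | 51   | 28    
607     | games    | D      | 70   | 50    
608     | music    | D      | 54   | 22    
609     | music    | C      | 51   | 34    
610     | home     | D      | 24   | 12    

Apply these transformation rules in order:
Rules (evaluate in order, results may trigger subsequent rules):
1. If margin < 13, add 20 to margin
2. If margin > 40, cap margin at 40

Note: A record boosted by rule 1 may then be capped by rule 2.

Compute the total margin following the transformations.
279

Step 1: Apply rule 1 to records with margin < 13
  - 1 records get bonus of 20
  - Of these, 0 records then exceed 40 and get capped
Step 2: Apply rule 2 to records with margin > 40
  - 2 records (original) are capped
Step 3: Calculate final sum = 279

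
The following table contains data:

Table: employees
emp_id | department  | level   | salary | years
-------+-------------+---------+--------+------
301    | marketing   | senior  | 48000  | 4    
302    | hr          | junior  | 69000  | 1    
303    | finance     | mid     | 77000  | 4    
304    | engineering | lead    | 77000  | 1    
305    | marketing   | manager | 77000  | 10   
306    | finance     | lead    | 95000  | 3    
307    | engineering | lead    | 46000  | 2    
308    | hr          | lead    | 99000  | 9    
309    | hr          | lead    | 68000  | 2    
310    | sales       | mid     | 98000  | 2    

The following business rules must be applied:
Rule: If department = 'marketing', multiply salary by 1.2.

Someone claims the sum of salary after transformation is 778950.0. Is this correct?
No, the correct result is 779000.0.

Step 1: Calculate the correct sum after transformation
Step 2: Apply multiplier 1.2 to records where department = 'marketing'
Step 3: Correct result = 779000.0
Step 4: Claimed result = 778950.0
Step 5: 779000.0 ≠ 778950.0
Conclusion: The claimed result is incorrect. The correct answer is 779000.0.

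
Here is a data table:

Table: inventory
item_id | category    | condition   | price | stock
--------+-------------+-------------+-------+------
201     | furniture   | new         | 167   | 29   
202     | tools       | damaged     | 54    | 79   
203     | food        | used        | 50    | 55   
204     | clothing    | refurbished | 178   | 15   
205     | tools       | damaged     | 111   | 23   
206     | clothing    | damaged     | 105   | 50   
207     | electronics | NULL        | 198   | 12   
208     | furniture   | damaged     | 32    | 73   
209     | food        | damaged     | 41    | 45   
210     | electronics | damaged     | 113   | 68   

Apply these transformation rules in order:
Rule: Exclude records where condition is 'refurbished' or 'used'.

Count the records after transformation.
8

Step 1: Count records to exclude
  - 1 (refurbished) + 1 (used) = 2 records
Step 2: Total records: 10
Step 3: Remaining = 10 - 2 = 8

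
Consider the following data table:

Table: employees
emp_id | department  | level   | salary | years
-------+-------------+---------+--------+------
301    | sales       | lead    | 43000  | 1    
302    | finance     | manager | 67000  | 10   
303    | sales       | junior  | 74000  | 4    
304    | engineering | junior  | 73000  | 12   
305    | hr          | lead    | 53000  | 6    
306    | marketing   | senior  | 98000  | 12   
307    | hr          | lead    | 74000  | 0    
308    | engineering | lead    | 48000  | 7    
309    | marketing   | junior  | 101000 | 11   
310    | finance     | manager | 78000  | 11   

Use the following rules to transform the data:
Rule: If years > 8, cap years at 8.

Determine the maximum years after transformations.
8

Step 1: Original maximum years = 12
Step 2: Apply cap at 8
Step 3: 5 records had years > 8 and were capped
Step 4: Maximum after transformation = 8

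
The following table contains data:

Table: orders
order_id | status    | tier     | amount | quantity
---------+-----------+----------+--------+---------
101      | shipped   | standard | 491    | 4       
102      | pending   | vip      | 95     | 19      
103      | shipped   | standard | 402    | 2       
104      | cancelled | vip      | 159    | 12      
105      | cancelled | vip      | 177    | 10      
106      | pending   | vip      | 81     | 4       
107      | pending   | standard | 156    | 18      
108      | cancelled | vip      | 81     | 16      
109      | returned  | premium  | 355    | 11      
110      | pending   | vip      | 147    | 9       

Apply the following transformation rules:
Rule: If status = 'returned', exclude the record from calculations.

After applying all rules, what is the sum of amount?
1789

Step 1: Identify records where status = 'returned'
Step 2: The excluded records sum to 355
Step 3: Original total amount = 2144
Step 4: Remaining total = 2144 - 355 = 1789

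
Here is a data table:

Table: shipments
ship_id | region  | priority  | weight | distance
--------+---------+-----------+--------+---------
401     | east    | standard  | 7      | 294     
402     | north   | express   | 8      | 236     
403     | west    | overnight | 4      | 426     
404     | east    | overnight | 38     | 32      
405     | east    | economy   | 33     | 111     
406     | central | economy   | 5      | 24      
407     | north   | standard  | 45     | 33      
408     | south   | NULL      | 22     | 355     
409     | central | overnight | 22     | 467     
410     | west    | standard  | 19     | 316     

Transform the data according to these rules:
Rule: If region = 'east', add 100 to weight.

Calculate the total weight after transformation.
503

Step 1: Count records where region = 'east': 3
Step 2: Total bonus added: 3 × 100 = 300
Step 3: Original sum of weight: 203
Step 4: Final sum = 203 + 300 = 503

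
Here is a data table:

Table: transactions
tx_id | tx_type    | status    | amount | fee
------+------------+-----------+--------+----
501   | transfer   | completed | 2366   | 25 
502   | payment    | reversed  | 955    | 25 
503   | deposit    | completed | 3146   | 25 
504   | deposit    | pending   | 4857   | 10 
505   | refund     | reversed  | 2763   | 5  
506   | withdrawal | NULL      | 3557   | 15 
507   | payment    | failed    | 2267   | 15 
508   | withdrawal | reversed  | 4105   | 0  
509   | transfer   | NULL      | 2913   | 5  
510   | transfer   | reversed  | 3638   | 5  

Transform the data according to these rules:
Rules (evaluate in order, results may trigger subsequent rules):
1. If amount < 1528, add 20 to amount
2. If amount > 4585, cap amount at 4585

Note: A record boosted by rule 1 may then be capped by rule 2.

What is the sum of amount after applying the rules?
30315

Step 1: Apply rule 1 to records with amount < 1528
  - 1 records get bonus of 20
  - Of these, 0 records then exceed 4585 and get capped
Step 2: Apply rule 2 to records with amount > 4585
  - 1 records (original) are capped
Step 3: Calculate final sum = 30315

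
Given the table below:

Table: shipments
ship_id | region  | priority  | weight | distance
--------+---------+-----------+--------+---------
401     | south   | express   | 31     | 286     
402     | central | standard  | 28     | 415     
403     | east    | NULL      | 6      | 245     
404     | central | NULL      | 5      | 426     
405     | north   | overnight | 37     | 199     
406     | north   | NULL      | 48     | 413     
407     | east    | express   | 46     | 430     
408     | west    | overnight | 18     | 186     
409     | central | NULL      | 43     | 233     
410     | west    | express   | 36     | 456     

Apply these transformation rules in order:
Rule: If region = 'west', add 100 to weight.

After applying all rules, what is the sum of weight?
498

Step 1: Count records where region = 'west': 2
Step 2: Total bonus added: 2 × 100 = 200
Step 3: Original sum of weight: 298
Step 4: Final sum = 298 + 200 = 498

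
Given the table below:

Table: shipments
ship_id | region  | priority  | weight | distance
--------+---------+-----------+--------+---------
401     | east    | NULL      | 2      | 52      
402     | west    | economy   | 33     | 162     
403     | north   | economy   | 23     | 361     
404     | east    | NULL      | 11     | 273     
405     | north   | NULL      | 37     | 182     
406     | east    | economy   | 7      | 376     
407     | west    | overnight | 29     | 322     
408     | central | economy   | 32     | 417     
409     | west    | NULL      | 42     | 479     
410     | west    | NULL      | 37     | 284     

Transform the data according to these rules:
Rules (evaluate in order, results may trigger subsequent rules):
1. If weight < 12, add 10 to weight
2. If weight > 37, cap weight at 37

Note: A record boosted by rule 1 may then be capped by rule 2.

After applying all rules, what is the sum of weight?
278

Step 1: Apply rule 1 to records with weight < 12
  - 3 records get bonus of 10
  - Of these, 0 records then exceed 37 and get capped
Step 2: Apply rule 2 to records with weight > 37
  - 1 records (original) are capped
Step 3: Calculate final sum = 278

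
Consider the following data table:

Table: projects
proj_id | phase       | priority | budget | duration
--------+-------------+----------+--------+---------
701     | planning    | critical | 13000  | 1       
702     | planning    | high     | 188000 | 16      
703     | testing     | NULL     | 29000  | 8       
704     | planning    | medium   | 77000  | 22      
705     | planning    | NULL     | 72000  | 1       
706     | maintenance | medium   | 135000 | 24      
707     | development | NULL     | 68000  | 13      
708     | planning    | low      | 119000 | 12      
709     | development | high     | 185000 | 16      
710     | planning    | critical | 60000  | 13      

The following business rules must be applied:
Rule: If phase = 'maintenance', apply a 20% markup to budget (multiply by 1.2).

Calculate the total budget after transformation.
973000.0

Step 1: Records with phase = 'maintenance' have total budget = 135000
Step 2: Apply multiplier: 135000 × 1.2 = 162000.0
Step 3: Other records total: 811000
Step 4: Final sum = 162000.0 + 811000 = 973000.0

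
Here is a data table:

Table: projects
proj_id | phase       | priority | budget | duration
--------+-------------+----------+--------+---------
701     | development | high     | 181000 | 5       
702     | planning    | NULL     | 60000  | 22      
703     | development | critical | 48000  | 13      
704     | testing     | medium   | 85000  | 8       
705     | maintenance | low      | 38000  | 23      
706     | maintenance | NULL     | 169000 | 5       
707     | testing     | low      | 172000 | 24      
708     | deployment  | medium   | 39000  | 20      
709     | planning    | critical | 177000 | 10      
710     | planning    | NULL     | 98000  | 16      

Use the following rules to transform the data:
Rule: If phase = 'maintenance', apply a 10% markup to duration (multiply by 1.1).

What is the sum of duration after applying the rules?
148.8

Step 1: Records with phase = 'maintenance' have total duration = 28
Step 2: Apply multiplier: 28 × 1.1 = 30.8
Step 3: Other records total: 118
Step 4: Final sum = 30.8 + 118 = 148.8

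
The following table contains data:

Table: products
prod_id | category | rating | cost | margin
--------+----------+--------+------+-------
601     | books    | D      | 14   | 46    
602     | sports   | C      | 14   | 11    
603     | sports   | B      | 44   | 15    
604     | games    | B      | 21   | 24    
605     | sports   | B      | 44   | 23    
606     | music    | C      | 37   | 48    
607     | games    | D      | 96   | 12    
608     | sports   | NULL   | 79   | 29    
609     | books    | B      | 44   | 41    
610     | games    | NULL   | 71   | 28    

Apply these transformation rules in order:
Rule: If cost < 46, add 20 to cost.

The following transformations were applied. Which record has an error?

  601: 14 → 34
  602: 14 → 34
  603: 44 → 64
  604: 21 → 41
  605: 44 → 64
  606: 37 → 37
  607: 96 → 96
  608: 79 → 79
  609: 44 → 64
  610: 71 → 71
Record 606 has an error. The correct transformed value should be 57, not 37.

Step 1: Check each record against the rule
Step 2: Record 606 has cost = 37
Step 3: Since 37 < 46, the bonus should have been applied
Step 4: Correct value = 57, but claimed value = 37
Conclusion: Record 606 has the error.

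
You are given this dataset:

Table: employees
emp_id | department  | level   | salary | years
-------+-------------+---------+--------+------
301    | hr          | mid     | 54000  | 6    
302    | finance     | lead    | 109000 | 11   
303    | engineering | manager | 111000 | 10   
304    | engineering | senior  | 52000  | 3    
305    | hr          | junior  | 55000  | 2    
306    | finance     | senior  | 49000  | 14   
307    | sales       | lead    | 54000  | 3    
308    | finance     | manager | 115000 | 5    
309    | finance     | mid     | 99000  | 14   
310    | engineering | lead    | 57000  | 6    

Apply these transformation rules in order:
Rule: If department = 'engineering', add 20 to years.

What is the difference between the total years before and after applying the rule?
60

Step 1: Original sum of years = 74
Step 2: 3 records have department = 'engineering'
Step 3: Each affected record changes by 20
Step 4: Total change = 3 × 20 = 60
Step 5: New sum = 74 + 60 = 134
Step 6: Difference = |134 - 74| = 60
        (Sum increased by 60)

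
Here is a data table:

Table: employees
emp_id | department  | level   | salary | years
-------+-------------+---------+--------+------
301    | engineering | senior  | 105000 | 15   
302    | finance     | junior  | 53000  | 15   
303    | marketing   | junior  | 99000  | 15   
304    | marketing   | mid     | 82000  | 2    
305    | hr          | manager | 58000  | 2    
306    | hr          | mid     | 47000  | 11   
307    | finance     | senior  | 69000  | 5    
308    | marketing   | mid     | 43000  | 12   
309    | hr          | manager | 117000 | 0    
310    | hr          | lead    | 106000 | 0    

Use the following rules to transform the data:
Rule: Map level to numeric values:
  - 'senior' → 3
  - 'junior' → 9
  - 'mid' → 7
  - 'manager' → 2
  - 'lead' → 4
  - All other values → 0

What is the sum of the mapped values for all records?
53

Step 1: Apply mapping to each record
Step 2: Count by status:
  'senior': 2 records × 3 = 6
  'junior': 2 records × 9 = 18
  'mid': 3 records × 7 = 21
  'manager': 2 records × 2 = 4
  'lead': 1 records × 4 = 4
Step 3: Sum all mapped values = 53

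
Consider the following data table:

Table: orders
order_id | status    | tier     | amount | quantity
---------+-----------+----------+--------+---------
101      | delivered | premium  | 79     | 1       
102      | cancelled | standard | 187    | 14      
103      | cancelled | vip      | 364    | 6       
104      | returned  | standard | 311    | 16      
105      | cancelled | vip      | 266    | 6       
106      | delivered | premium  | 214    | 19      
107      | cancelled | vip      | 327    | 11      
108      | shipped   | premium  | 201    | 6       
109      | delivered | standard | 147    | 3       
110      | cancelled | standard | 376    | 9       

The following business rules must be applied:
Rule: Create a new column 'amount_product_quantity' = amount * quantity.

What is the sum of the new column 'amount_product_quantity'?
24147

Step 1: For each record, compute amount * quantity
Example calculations:
  79 * 1 = 79
  187 * 14 = 2618
  364 * 6 = 2184
  ...
Step 2: Sum all derived values
Step 3: Total = 24147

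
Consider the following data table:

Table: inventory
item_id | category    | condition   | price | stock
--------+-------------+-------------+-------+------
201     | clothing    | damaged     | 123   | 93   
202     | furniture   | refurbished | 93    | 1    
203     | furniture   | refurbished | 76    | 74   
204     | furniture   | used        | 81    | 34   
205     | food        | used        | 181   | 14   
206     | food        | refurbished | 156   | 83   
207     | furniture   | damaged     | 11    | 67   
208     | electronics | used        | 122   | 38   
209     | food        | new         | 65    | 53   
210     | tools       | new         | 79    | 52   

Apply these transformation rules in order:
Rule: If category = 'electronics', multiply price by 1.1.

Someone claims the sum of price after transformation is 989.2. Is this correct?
No, the correct result is 999.2.

Step 1: Calculate the correct sum after transformation
Step 2: Apply multiplier 1.1 to records where category = 'electronics'
Step 3: Correct result = 999.2
Step 4: Claimed result = 989.2
Step 5: 999.2 ≠ 989.2
Conclusion: The claimed result is incorrect. The correct answer is 999.2.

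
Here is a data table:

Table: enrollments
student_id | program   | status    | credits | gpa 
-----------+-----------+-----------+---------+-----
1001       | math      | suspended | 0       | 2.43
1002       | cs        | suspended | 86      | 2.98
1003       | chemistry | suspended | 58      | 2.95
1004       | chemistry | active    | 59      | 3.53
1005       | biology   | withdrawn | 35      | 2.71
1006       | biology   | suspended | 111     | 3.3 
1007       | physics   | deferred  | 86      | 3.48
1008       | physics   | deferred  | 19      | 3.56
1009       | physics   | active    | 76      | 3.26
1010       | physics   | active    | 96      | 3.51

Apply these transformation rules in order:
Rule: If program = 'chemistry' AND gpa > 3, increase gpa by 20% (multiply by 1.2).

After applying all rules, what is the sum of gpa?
32.42

Step 1: Find records where program = 'chemistry' AND gpa > 3
Step 2: 1 records match, summing to 3.53
Step 3: After multiplier: 3.53 × 1.2 = 4.24
Step 4: Unaffected records sum: 28.18
Step 5: Final sum = 4.24 + 28.18 = 32.42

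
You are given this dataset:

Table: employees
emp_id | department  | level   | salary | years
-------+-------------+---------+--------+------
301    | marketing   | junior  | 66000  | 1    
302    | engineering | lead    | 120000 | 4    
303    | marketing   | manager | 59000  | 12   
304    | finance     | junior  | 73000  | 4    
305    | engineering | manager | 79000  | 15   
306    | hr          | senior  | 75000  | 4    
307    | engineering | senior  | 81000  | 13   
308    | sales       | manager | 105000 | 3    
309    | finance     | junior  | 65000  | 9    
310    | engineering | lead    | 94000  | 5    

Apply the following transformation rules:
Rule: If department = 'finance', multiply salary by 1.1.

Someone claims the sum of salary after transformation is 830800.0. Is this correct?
Yes, the result is correct.

Step 1: Calculate the correct sum after transformation
Step 2: Apply multiplier 1.1 to records where department = 'finance'
Step 3: Correct result = 830800.0
Step 4: Claimed result = 830800.0
Step 5: 830800.0 = 830800.0 ✓
Conclusion: The claimed result is correct.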